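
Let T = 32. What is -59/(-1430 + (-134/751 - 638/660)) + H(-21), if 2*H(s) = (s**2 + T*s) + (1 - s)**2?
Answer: 8160314387/64487398 ≈ 126.54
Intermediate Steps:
H(s) = s**2/2 + (1 - s)**2/2 + 16*s (H(s) = ((s**2 + 32*s) + (1 - s)**2)/2 = (s**2 + (1 - s)**2 + 32*s)/2 = s**2/2 + (1 - s)**2/2 + 16*s)
-59/(-1430 + (-134/751 - 638/660)) + H(-21) = -59/(-1430 + (-134/751 - 638/660)) + (1/2 + (-21)**2 + 15*(-21)) = -59/(-1430 + (-134*1/751 - 638*1/660)) + (1/2 + 441 - 315) = -59/(-1430 + (-134/751 - 29/30)) + 253/2 = -59/(-1430 - 25799/22530) + 253/2 = -59/(-32243699/22530) + 253/2 = -22530/32243699*(-59) + 253/2 = 1329270/32243699 + 253/2 = 8160314387/64487398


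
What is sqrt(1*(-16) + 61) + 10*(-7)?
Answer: -70 + 3*sqrt(5) ≈ -63.292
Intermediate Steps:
sqrt(1*(-16) + 61) + 10*(-7) = sqrt(-16 + 61) - 70 = sqrt(45) - 70 = 3*sqrt(5) - 70 = -70 + 3*sqrt(5)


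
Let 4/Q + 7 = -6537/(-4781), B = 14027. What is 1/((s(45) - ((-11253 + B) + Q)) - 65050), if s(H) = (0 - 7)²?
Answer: -13465/912580813 ≈ -1.4755e-5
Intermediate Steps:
Q = -9562/13465 (Q = 4/(-7 - 6537/(-4781)) = 4/(-7 - 6537*(-1/4781)) = 4/(-7 + 6537/4781) = 4/(-26930/4781) = 4*(-4781/26930) = -9562/13465 ≈ -0.71014)
s(H) = 49 (s(H) = (-7)² = 49)
1/((s(45) - ((-11253 + B) + Q)) - 65050) = 1/((49 - ((-11253 + 14027) - 9562/13465)) - 65050) = 1/((49 - (2774 - 9562/13465)) - 65050) = 1/((49 - 1*37342348/13465) - 65050) = 1/((49 - 37342348/13465) - 65050) = 1/(-36682563/13465 - 65050) = 1/(-912580813/13465) = -13465/912580813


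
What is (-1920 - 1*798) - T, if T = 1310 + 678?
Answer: -4706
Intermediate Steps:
T = 1988
(-1920 - 1*798) - T = (-1920 - 1*798) - 1*1988 = (-1920 - 798) - 1988 = -2718 - 1988 = -4706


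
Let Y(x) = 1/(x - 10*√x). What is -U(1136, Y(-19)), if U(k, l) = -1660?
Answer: 1660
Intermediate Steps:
-U(1136, Y(-19)) = -1*(-1660) = 1660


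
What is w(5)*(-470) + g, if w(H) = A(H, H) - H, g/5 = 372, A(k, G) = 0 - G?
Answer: 6560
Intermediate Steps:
A(k, G) = -G
g = 1860 (g = 5*372 = 1860)
w(H) = -2*H (w(H) = -H - H = -2*H)
w(5)*(-470) + g = -2*5*(-470) + 1860 = -10*(-470) + 1860 = 4700 + 1860 = 6560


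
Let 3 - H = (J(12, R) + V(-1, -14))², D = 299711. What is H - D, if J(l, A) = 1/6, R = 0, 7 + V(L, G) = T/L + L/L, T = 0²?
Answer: -10790713/36 ≈ -2.9974e+5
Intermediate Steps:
T = 0
V(L, G) = -6 (V(L, G) = -7 + (0/L + L/L) = -7 + (0 + 1) = -7 + 1 = -6)
J(l, A) = ⅙
H = -1117/36 (H = 3 - (⅙ - 6)² = 3 - (-35/6)² = 3 - 1*1225/36 = 3 - 1225/36 = -1117/36 ≈ -31.028)
H - D = -1117/36 - 1*299711 = -1117/36 - 299711 = -10790713/36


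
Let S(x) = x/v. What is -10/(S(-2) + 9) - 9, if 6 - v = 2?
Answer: -173/17 ≈ -10.176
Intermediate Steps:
v = 4 (v = 6 - 1*2 = 6 - 2 = 4)
S(x) = x/4
-10/(S(-2) + 9) - 9 = -10/((1/4)*(-2) + 9) - 9 = -10/(-1/2 + 9) - 9 = -10/17/2 - 9 = -10*2/17 - 9 = -20/17 - 9 = -173/17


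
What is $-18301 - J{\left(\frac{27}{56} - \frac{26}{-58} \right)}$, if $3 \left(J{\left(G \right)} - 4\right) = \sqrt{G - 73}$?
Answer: $-18305 - \frac{i \sqrt{47518646}}{2436} \approx -18305.0 - 2.8298 i$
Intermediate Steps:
$J{\left(G \right)} = 4 + \frac{\sqrt{-73 + G}}{3}$ ($J{\left(G \right)} = 4 + \frac{\sqrt{G - 73}}{3} = 4 + \frac{\sqrt{-73 + G}}{3}$)
$-18301 - J{\left(\frac{27}{56} - \frac{26}{-58} \right)} = -18301 - \left(4 + \frac{\sqrt{-73 + \left(\frac{27}{56} - \frac{26}{-58}\right)}}{3}\right) = -18301 - \left(4 + \frac{\sqrt{-73 + \left(27 \cdot \frac{1}{56} - - \frac{13}{29}\right)}}{3}\right) = -18301 - \left(4 + \frac{\sqrt{-73 + \left(\frac{27}{56} + \frac{13}{29}\right)}}{3}\right) = -18301 - \left(4 + \frac{\sqrt{-73 + \frac{1511}{1624}}}{3}\right) = -18301 - \left(4 + \frac{\sqrt{- \frac{117041}{1624}}}{3}\right) = -18301 - \left(4 + \frac{\frac{1}{812} i \sqrt{47518646}}{3}\right) = -18301 - \left(4 + \frac{i \sqrt{47518646}}{2436}\right) = -18305 - \frac{i \sqrt{47518646}}{2436}$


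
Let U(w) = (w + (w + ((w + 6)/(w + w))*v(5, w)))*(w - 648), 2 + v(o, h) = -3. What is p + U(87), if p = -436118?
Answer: -30869501/58 ≈ -5.3223e+5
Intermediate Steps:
v(o, h) = -5 (v(o, h) = -2 - 3 = -5)
U(w) = (-648 + w)*(2*w - 5*(6 + w)/(2*w)) (U(w) = (w + (w + ((w + 6)/(w + w))*(-5)))*(w - 648) = (w + (w + ((6 + w)/((2*w)))*(-5)))*(-648 + w) = (w + (w + ((6 + w)*(1/(2*w)))*(-5)))*(-648 + w) = (w + (w + ((6 + w)/(2*w))*(-5)))*(-648 + w) = (w + (w - 5*(6 + w)/(2*w)))*(-648 + w) = (2*w - 5*(6 + w)/(2*w))*(-648 + w) = (-648 + w)*(2*w - 5*(6 + w)/(2*w)))
p + U(87) = -436118 + (1605 + 2*87² + 9720/87 - 2597/2*87) = -436118 + (1605 + 2*7569 + 9720*(1/87) - 225939/2) = -436118 + (1605 + 15138 + 3240/29 - 225939/2) = -436118 - 5574657/58 = -30869501/58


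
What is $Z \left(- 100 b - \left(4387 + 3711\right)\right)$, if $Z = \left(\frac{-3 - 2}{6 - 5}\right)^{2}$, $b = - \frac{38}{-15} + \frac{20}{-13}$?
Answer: $- \frac{7992550}{39} \approx -2.0494 \cdot 10^{5}$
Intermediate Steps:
$b = \frac{194}{195}$ ($b = \left(-38\right) \left(- \frac{1}{15}\right) + 20 \left(- \frac{1}{13}\right) = \frac{38}{15} - \frac{20}{13} = \frac{194}{195} \approx 0.99487$)
$Z = 25$ ($Z = \left(- \frac{5}{1}\right)^{2} = \left(\left(-5\right) 1\right)^{2} = \left(-5\right)^{2} = 25$)
$Z \left(- 100 b - \left(4387 + 3711\right)\right) = 25 \left(\left(-100\right) \frac{194}{195} - \left(4387 + 3711\right)\right) = 25 \left(- \frac{3880}{39} - 8098\right) = 25 \left(- \frac{319702}{39}\right) = - \frac{7992550}{39}$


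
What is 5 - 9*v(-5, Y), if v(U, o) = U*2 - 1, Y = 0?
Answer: 104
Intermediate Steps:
v(U, o) = -1 + 2*U (v(U, o) = 2*U - 1 = -1 + 2*U)
5 - 9*v(-5, Y) = 5 - 9*(-1 + 2*(-5)) = 5 - 9*(-1 - 10) = 5 - 9*(-11) = 5 + 99 = 104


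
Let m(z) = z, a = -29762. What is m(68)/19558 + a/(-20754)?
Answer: 145874117/101476683 ≈ 1.4375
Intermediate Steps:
m(68)/19558 + a/(-20754) = 68/19558 - 29762/(-20754) = 68*(1/19558) - 29762*(-1/20754) = 34/9779 + 14881/10377 = 145874117/101476683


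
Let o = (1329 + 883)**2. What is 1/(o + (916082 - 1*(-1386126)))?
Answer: 1/7195152 ≈ 1.3898e-7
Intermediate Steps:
o = 4892944 (o = 2212**2 = 4892944)
1/(o + (916082 - 1*(-1386126))) = 1/(4892944 + (916082 - 1*(-1386126))) = 1/(4892944 + (916082 + 1386126)) = 1/(4892944 + 2302208) = 1/7195152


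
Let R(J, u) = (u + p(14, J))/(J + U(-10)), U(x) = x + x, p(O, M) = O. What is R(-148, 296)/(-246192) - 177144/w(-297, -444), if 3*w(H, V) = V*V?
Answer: -76319800189/28311095232 ≈ -2.6958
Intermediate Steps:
w(H, V) = V**2/3 (w(H, V) = (V*V)/3 = V**2/3)
U(x) = 2*x
R(J, u) = (14 + u)/(-20 + J) (R(J, u) = (u + 14)/(J + 2*(-10)) = (14 + u)/(J - 20) = (14 + u)/(-20 + J))
R(-148, 296)/(-246192) - 177144/w(-297, -444) = ((14 + 296)/(-20 - 148))/(-246192) - 177144/((1/3)*(-444)**2) = (310/(-168))*(-1/246192) - 177144/((1/3)*197136) = -1/168*310*(-1/246192) - 177144/65712 = -155/84*(-1/246192) - 177144*1/65712 = 155/20680128 - 7381/2738 = -76319800189/28311095232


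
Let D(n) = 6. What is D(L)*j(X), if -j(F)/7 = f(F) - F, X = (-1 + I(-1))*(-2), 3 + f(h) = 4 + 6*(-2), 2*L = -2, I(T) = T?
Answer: 630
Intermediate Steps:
L = -1 (L = (½)*(-2) = -1)
f(h) = -11 (f(h) = -3 + (4 + 6*(-2)) = -3 + (4 - 12) = -3 - 8 = -11)
X = 4 (X = (-1 - 1)*(-2) = -2*(-2) = 4)
j(F) = 77 + 7*F (j(F) = -7*(-11 - F) = 77 + 7*F)
D(L)*j(X) = 6*(77 + 7*4) = 6*(77 + 28) = 6*105 = 630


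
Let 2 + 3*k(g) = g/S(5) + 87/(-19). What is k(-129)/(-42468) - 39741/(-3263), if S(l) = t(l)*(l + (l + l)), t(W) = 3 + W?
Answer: 98667240449/8101195680 ≈ 12.179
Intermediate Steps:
S(l) = 3*l*(3 + l) (S(l) = (3 + l)*(l + (l + l)) = (3 + l)*(l + 2*l) = (3 + l)*(3*l) = 3*l*(3 + l))
k(g) = -125/57 + g/360 (k(g) = -2/3 + (g/((3*5*(3 + 5))) + 87/(-19))/3 = -2/3 + (g/((3*5*8)) + 87*(-1/19))/3 = -2/3 + (g/120 - 87/19)/3 = -2/3 + (-87/19 + g/120)/3 = -2/3 + (-29/19 + g/360) = -125/57 + g/360)
k(-129)/(-42468) - 39741/(-3263) = (-125/57 + (1/360)*(-129))/(-42468) - 39741/(-3263) = (-125/57 - 43/120)*(-1/42468) - 39741*(-1/3263) = -1939/760*(-1/42468) + 3057/251 = 1939/32275680 + 3057/251 = 98667240449/8101195680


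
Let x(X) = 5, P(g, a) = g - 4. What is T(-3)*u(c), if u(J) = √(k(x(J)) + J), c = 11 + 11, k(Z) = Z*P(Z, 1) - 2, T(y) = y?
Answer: -15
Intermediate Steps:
P(g, a) = -4 + g
k(Z) = -2 + Z*(-4 + Z) (k(Z) = Z*(-4 + Z) - 2 = -2 + Z*(-4 + Z))
c = 22
u(J) = √(3 + J) (u(J) = √((-2 + 5*(-4 + 5)) + J) = √((-2 + 5*1) + J) = √((-2 + 5) + J) = √(3 + J))
T(-3)*u(c) = -3*√(3 + 22) = -3*√25 = -3*5 = -15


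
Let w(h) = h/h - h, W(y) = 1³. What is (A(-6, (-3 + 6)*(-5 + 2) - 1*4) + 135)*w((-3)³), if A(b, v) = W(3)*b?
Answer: 3612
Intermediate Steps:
W(y) = 1
w(h) = 1 - h
A(b, v) = b (A(b, v) = 1*b = b)
(A(-6, (-3 + 6)*(-5 + 2) - 1*4) + 135)*w((-3)³) = (-6 + 135)*(1 - 1*(-3)³) = 129*(1 - 1*(-27)) = 129*(1 + 27) = 129*28 = 3612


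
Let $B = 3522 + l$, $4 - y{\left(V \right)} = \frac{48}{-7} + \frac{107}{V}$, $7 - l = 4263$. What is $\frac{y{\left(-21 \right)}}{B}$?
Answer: $- \frac{335}{15414} \approx -0.021733$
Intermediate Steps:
$l = -4256$ ($l = 7 - 4263 = -4256$)
$y{\left(V \right)} = \frac{76}{7} - \frac{107}{V}$ ($y{\left(V \right)} = 4 - \left(\frac{48}{-7} + \frac{107}{V}\right) = 4 - \left(48 \left(- \frac{1}{7}\right) + \frac{107}{V}\right) = 4 - \left(- \frac{48}{7} + \frac{107}{V}\right) = 4 + \left(\frac{48}{7} - \frac{107}{V}\right) = \frac{76}{7} - \frac{107}{V}$)
$B = -734$ ($B = 3522 - 4256 = -734$)
$\frac{y{\left(-21 \right)}}{B} = \frac{\frac{76}{7} - \frac{107}{-21}}{-734} = \left(\frac{76}{7} - - \frac{107}{21}\right) \left(- \frac{1}{734}\right) = \left(\frac{76}{7} + \frac{107}{21}\right) \left(- \frac{1}{734}\right) = \frac{335}{21} \left(- \frac{1}{734}\right) = - \frac{335}{15414}$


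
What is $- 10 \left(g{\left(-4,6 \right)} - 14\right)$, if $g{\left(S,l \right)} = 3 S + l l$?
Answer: $-100$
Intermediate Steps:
$g{\left(S,l \right)} = l^{2} + 3 S$ ($g{\left(S,l \right)} = 3 S + l^{2} = l^{2} + 3 S$)
$- 10 \left(g{\left(-4,6 \right)} - 14\right) = - 10 \left(\left(6^{2} + 3 \left(-4\right)\right) - 14\right) = - 10 \left(\left(36 - 12\right) - 14\right) = - 10 \left(24 - 14\right) = \left(-10\right) 10 = -100$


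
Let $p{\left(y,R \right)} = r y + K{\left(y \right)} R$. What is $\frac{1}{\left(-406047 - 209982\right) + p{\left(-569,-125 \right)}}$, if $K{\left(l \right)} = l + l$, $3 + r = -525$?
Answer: $- \frac{1}{173347} \approx -5.7688 \cdot 10^{-6}$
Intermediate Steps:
$r = -528$ ($r = -3 - 525 = -528$)
$K{\left(l \right)} = 2 l$
$p{\left(y,R \right)} = - 528 y + 2 R y$ ($p{\left(y,R \right)} = - 528 y + 2 y R = - 528 y + 2 R y$)
$\frac{1}{\left(-406047 - 209982\right) + p{\left(-569,-125 \right)}} = \frac{1}{\left(-406047 - 209982\right) + 2 \left(-569\right) \left(-264 - 125\right)} = \frac{1}{-616029 + 2 \left(-569\right) \left(-389\right)} = \frac{1}{-616029 + 442682} = \frac{1}{-173347} = - \frac{1}{173347}$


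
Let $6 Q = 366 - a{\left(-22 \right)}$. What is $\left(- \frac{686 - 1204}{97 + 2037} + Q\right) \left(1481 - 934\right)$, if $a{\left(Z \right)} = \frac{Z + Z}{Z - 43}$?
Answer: $\frac{6957290812}{208065} \approx 33438.0$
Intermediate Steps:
$a{\left(Z \right)} = \frac{2 Z}{-43 + Z}$
$Q = \frac{11873}{195}$ ($Q = \frac{366 - 2 \left(-22\right) \frac{1}{-43 - 22}}{6} = \frac{366 - 2 \left(-22\right) \frac{1}{-65}}{6} = \frac{366 - 2 \left(-22\right) \left(- \frac{1}{65}\right)}{6} = \frac{366 - \frac{44}{65}}{6} = \frac{1}{6} \cdot \frac{23746}{65} = \frac{11873}{195} \approx 60.887$)
$\left(- \frac{686 - 1204}{97 + 2037} + Q\right) \left(1481 - 934\right) = \left(- \frac{686 - 1204}{97 + 2037} + \frac{11873}{195}\right) \left(1481 - 934\right) = \left(- \frac{-518}{2134} + \frac{11873}{195}\right) 547 = \left(\left(-1\right) \left(- \frac{259}{1067}\right) + \frac{11873}{195}\right) 547 = \left(\frac{259}{1067} + \frac{11873}{195}\right) 547 = \frac{12718996}{208065} \cdot 547 = \frac{6957290812}{208065}$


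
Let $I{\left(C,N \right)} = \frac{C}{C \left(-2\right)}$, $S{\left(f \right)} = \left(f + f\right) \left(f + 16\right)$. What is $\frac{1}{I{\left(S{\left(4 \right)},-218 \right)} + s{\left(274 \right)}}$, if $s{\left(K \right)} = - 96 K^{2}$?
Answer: $- \frac{2}{14414593} \approx -1.3875 \cdot 10^{-7}$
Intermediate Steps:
$S{\left(f \right)} = 2 f \left(16 + f\right)$
$I{\left(C,N \right)} = - \frac{1}{2}$ ($I{\left(C,N \right)} = \frac{C}{\left(-2\right) C} = C \left(- \frac{1}{2 C}\right) = - \frac{1}{2}$)
$\frac{1}{I{\left(S{\left(4 \right)},-218 \right)} + s{\left(274 \right)}} = \frac{1}{- \frac{1}{2} - 96 \cdot 274^{2}} = \frac{1}{- \frac{1}{2} - 7207296} = \frac{1}{- \frac{14414593}{2}} = - \frac{2}{14414593}$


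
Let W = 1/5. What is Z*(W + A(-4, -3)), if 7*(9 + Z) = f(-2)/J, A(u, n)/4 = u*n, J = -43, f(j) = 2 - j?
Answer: -653833/1505 ≈ -434.44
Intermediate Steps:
A(u, n) = 4*n*u (A(u, n) = 4*(u*n) = 4*(n*u) = 4*n*u)
Z = -2713/301 (Z = -9 + ((2 - 1*(-2))/(-43))/7 = -9 + ((2 + 2)*(-1/43))/7 = -9 + (4*(-1/43))/7 = -9 + (1/7)*(-4/43) = -9 - 4/301 = -2713/301 ≈ -9.0133)
W = 1/5 ≈ 0.20000
Z*(W + A(-4, -3)) = -2713*(1/5 + 4*(-3)*(-4))/301 = -2713*(1/5 + 48)/301 = -2713/301*241/5 = -653833/1505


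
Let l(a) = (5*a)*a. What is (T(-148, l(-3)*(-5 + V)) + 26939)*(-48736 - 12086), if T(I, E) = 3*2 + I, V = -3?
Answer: -1629847134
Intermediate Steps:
l(a) = 5*a²
T(I, E) = 6 + I
(T(-148, l(-3)*(-5 + V)) + 26939)*(-48736 - 12086) = ((6 - 148) + 26939)*(-48736 - 12086) = (-142 + 26939)*(-60822) = 26797*(-60822) = -1629847134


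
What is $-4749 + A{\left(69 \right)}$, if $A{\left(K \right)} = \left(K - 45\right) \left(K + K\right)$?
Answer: $-1437$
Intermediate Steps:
$A{\left(K \right)} = 2 K \left(-45 + K\right)$ ($A{\left(K \right)} = \left(-45 + K\right) 2 K = 2 K \left(-45 + K\right)$)
$-4749 + A{\left(69 \right)} = -4749 + 2 \cdot 69 \left(-45 + 69\right) = -4749 + 2 \cdot 69 \cdot 24 = -4749 + 3312 = -1437$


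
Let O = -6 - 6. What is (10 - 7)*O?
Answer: -36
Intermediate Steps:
O = -12
(10 - 7)*O = (10 - 7)*(-12) = 3*(-12) = -36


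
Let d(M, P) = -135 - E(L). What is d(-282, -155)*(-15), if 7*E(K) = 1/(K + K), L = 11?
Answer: 311865/154 ≈ 2025.1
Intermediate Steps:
E(K) = 1/(14*K) (E(K) = 1/(7*(K + K)) = 1/(7*((2*K))) = (1/(2*K))/7 = 1/(14*K))
d(M, P) = -20791/154 (d(M, P) = -135 - 1/(14*11) = -135 - 1*1/154 = -135 - 1/154 = -20791/154)
d(-282, -155)*(-15) = -20791/154*(-15) = 311865/154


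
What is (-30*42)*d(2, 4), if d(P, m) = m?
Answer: -5040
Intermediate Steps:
(-30*42)*d(2, 4) = -30*42*4 = -1260*4 = -5040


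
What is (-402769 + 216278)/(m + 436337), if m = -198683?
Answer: -186491/237654 ≈ -0.78472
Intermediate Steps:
(-402769 + 216278)/(m + 436337) = (-402769 + 216278)/(-198683 + 436337) = -186491/237654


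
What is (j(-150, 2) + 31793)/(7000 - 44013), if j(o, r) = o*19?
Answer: -28943/37013 ≈ -0.78197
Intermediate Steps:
j(o, r) = 19*o
(j(-150, 2) + 31793)/(7000 - 44013) = (19*(-150) + 31793)/(7000 - 44013) = (-2850 + 31793)/(-37013) = 28943*(-1/37013) = -28943/37013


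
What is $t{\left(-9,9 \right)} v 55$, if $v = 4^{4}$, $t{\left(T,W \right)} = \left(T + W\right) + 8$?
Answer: $112640$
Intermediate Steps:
$t{\left(T,W \right)} = 8 + T + W$
$v = 256$
$t{\left(-9,9 \right)} v 55 = \left(8 - 9 + 9\right) 256 \cdot 55 = 8 \cdot 256 \cdot 55 = 2048 \cdot 55 = 112640$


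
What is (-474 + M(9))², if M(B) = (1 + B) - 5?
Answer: 219961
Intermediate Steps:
M(B) = -4 + B
(-474 + M(9))² = (-474 + (-4 + 9))² = (-474 + 5)² = (-469)² = 219961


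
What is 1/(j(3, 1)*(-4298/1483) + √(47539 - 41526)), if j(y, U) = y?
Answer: 2731686/1865438503 + 2199289*√6013/13058069521 ≈ 0.014525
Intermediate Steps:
1/(j(3, 1)*(-4298/1483) + √(47539 - 41526)) = 1/(3*(-4298/1483) + √(47539 - 41526)) = 1/(3*(-4298*1/1483) + √6013) = 1/(3*(-4298/1483) + √6013) = 1/(-12894/1483 + √6013)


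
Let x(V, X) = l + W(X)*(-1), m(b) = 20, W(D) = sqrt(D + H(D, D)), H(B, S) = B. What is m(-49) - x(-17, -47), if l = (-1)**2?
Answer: 19 + I*sqrt(94) ≈ 19.0 + 9.6954*I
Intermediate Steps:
l = 1
W(D) = sqrt(2)*sqrt(D) (W(D) = sqrt(D + D) = sqrt(2*D) = sqrt(2)*sqrt(D))
x(V, X) = 1 - sqrt(2)*sqrt(X) (x(V, X) = 1 + (sqrt(2)*sqrt(X))*(-1) = 1 - sqrt(2)*sqrt(X))
m(-49) - x(-17, -47) = 20 - (1 - sqrt(2)*sqrt(-47)) = 20 - (1 - sqrt(2)*I*sqrt(47)) = 20 - (1 - I*sqrt(94)) = 20 + (-1 + I*sqrt(94)) = 19 + I*sqrt(94)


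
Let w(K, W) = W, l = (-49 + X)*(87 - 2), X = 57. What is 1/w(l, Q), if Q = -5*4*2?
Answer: -1/40 ≈ -0.025000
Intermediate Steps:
Q = -40 (Q = -20*2 = -40)
l = 680 (l = (-49 + 57)*(87 - 2) = 8*85 = 680)
1/w(l, Q) = 1/(-40) = -1/40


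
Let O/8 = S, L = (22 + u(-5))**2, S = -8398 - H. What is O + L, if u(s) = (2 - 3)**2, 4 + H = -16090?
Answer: 62097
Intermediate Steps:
H = -16094 (H = -4 - 16090 = -16094)
u(s) = 1 (u(s) = (-1)**2 = 1)
S = 7696 (S = -8398 - 1*(-16094) = -8398 + 16094 = 7696)
L = 529 (L = (22 + 1)**2 = 23**2 = 529)
O = 61568 (O = 8*7696 = 61568)
O + L = 61568 + 529 = 62097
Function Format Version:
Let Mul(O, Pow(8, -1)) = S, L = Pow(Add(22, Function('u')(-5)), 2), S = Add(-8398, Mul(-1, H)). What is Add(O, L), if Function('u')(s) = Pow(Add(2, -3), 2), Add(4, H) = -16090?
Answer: 62097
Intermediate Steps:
H = -16094 (H = Add(-4, -16090) = -16094)
Function('u')(s) = 1 (Function('u')(s) = Pow(-1, 2) = 1)
S = 7696 (S = Add(-8398, Mul(-1, -16094)) = Add(-8398, 16094) = 7696)
L = 529 (L = Pow(Add(22, 1), 2) = Pow(23, 2) = 529)
O = 61568 (O = Mul(8, 7696) = 61568)
Add(O, L) = Add(61568, 529) = 62097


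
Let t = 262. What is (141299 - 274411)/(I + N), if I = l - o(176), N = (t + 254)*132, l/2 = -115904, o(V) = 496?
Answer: 2377/2932 ≈ 0.81071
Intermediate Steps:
l = -231808 (l = 2*(-115904) = -231808)
N = 68112 (N = (262 + 254)*132 = 516*132 = 68112)
I = -232304 (I = -231808 - 1*496 = -231808 - 496 = -232304)
(141299 - 274411)/(I + N) = (141299 - 274411)/(-232304 + 68112) = -133112/(-164192) = -133112*(-1/164192) = 2377/2932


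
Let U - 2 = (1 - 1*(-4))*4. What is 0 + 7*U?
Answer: 154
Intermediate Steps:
U = 22 (U = 2 + (1 - 1*(-4))*4 = 2 + (1 + 4)*4 = 2 + 5*4 = 2 + 20 = 22)
0 + 7*U = 0 + 7*22 = 0 + 154 = 154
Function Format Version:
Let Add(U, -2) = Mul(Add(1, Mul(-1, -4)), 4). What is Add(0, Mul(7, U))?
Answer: 154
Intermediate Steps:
U = 22 (U = Add(2, Mul(Add(1, Mul(-1, -4)), 4)) = Add(2, Mul(Add(1, 4), 4)) = Add(2, Mul(5, 4)) = Add(2, 20) = 22)
Add(0, Mul(7, U)) = Add(0, Mul(7, 22)) = Add(0, 154) = 154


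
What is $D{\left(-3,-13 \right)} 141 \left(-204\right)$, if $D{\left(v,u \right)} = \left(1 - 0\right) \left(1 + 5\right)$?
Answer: $-172584$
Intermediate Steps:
$D{\left(v,u \right)} = 6$ ($D{\left(v,u \right)} = \left(1 + 0\right) 6 = 1 \cdot 6 = 6$)
$D{\left(-3,-13 \right)} 141 \left(-204\right) = 6 \cdot 141 \left(-204\right) = 846 \left(-204\right) = -172584$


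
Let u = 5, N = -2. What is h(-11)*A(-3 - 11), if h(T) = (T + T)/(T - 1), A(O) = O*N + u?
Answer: 121/2 ≈ 60.500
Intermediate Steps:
A(O) = 5 - 2*O (A(O) = O*(-2) + 5 = -2*O + 5 = 5 - 2*O)
h(T) = 2*T/(-1 + T) (h(T) = (2*T)/(-1 + T) = 2*T/(-1 + T))
h(-11)*A(-3 - 11) = (2*(-11)/(-1 - 11))*(5 - 2*(-3 - 11)) = (2*(-11)/(-12))*(5 - 2*(-14)) = (2*(-11)*(-1/12))*(5 + 28) = (11/6)*33 = 121/2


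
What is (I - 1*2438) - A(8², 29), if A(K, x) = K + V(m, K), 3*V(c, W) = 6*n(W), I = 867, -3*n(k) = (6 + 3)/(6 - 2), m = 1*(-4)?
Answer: -3267/2 ≈ -1633.5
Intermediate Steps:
m = -4
n(k) = -¾ (n(k) = -(6 + 3)/(3*(6 - 2)) = -3/4 = -⅓*9/4 = -¾)
V(c, W) = -3/2 (V(c, W) = (6*(-¾))/3 = (⅓)*(-9/2) = -3/2)
A(K, x) = -3/2 + K (A(K, x) = K - 3/2 = -3/2 + K)
(I - 1*2438) - A(8², 29) = (867 - 1*2438) - (-3/2 + 8²) = (867 - 2438) - (-3/2 + 64) = -1571 - 1*125/2 = -1571 - 125/2 = -3267/2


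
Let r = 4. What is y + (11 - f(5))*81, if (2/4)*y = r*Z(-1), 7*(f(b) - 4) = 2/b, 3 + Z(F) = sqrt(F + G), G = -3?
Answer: 18843/35 + 16*I ≈ 538.37 + 16.0*I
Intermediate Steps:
Z(F) = -3 + sqrt(-3 + F) (Z(F) = -3 + sqrt(F - 3) = -3 + sqrt(-3 + F))
f(b) = 4 + 2/(7*b) (f(b) = 4 + (2/b)/7 = 4 + 2/(7*b))
y = -24 + 16*I (y = 2*(4*(-3 + sqrt(-3 - 1))) = 2*(4*(-3 + sqrt(-4))) = 2*(4*(-3 + 2*I)) = 2*(-12 + 8*I) = -24 + 16*I ≈ -24.0 + 16.0*I)
y + (11 - f(5))*81 = (-24 + 16*I) + (11 - (4 + (2/7)/5))*81 = (-24 + 16*I) + (11 - (4 + (2/7)*(1/5)))*81 = (-24 + 16*I) + (11 - (4 + 2/35))*81 = (-24 + 16*I) + (11 - 1*142/35)*81 = (-24 + 16*I) + (11 - 142/35)*81 = (-24 + 16*I) + (243/35)*81 = (-24 + 16*I) + 19683/35 = 18843/35 + 16*I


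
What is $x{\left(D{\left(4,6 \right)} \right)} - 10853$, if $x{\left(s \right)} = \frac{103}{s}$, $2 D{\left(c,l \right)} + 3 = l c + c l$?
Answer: $- \frac{488179}{45} \approx -10848.0$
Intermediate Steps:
$D{\left(c,l \right)} = - \frac{3}{2} + c l$ ($D{\left(c,l \right)} = - \frac{3}{2} + \frac{l c + c l}{2} = - \frac{3}{2} + \frac{c l + c l}{2} = - \frac{3}{2} + \frac{2 c l}{2} = - \frac{3}{2} + c l$)
$x{\left(D{\left(4,6 \right)} \right)} - 10853 = \frac{103}{- \frac{3}{2} + 4 \cdot 6} - 10853 = \frac{103}{- \frac{3}{2} + 24} - 10853 = \frac{103}{\frac{45}{2}} - 10853 = 103 \cdot \frac{2}{45} - 10853 = \frac{206}{45} - 10853 = - \frac{488179}{45}$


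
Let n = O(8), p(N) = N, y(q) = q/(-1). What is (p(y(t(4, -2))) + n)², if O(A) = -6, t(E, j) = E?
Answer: 100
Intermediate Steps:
y(q) = -q (y(q) = q*(-1) = -q)
n = -6
(p(y(t(4, -2))) + n)² = (-1*4 - 6)² = (-4 - 6)² = (-10)² = 100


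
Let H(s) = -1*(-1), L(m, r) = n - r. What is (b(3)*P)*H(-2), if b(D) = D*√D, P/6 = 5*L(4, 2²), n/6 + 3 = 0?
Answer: -1980*√3 ≈ -3429.5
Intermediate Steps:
n = -18 (n = -18 + 6*0 = -18 + 0 = -18)
L(m, r) = -18 - r
H(s) = 1
P = -660 (P = 6*(5*(-18 - 1*2²)) = 6*(5*(-18 - 1*4)) = 6*(5*(-18 - 4)) = 6*(5*(-22)) = 6*(-110) = -660)
b(D) = D^(3/2)
(b(3)*P)*H(-2) = (3^(3/2)*(-660))*1 = ((3*√3)*(-660))*1 = -1980*√3*1 = -1980*√3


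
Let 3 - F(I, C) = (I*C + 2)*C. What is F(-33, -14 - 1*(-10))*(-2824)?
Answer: -1522136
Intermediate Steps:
F(I, C) = 3 - C*(2 + C*I) (F(I, C) = 3 - (I*C + 2)*C = 3 - (C*I + 2)*C = 3 - (2 + C*I)*C = 3 - C*(2 + C*I))
F(-33, -14 - 1*(-10))*(-2824) = (3 - 2*(-14 - 1*(-10)) - 1*(-33)*(-14 - 1*(-10))**2)*(-2824) = (3 - 2*(-14 + 10) - 1*(-33)*(-14 + 10)**2)*(-2824) = (3 - 2*(-4) - 1*(-33)*(-4)**2)*(-2824) = (3 + 8 - 1*(-33)*16)*(-2824) = (3 + 8 + 528)*(-2824) = 539*(-2824) = -1522136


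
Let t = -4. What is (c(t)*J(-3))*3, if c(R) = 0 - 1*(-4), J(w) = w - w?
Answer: 0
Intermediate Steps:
J(w) = 0
c(R) = 4 (c(R) = 0 + 4 = 4)
(c(t)*J(-3))*3 = (4*0)*3 = 0*3 = 0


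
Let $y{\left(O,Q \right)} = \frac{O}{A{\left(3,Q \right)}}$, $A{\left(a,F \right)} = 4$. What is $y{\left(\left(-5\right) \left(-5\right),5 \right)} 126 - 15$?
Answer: $\frac{1545}{2} \approx 772.5$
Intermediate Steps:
$y{\left(O,Q \right)} = \frac{O}{4}$
$y{\left(\left(-5\right) \left(-5\right),5 \right)} 126 - 15 = \frac{\left(-5\right) \left(-5\right)}{4} \cdot 126 - 15 = \frac{1}{4} \cdot 25 \cdot 126 - 15 = \frac{25}{4} \cdot 126 - 15 = \frac{1575}{2} - 15 = \frac{1545}{2}$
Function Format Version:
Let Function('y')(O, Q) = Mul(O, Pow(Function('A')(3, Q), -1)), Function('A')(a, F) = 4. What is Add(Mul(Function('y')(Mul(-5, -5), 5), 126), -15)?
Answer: Rational(1545, 2) ≈ 772.50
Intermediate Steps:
Function('y')(O, Q) = Mul(Rational(1, 4), O) (Function('y')(O, Q) = Mul(O, Pow(4, -1)) = Mul(O, Rational(1, 4)) = Mul(Rational(1, 4), O))
Add(Mul(Function('y')(Mul(-5, -5), 5), 126), -15) = Add(Mul(Mul(Rational(1, 4), Mul(-5, -5)), 126), -15) = Add(Mul(Mul(Rational(1, 4), 25), 126), -15) = Add(Mul(Rational(25, 4), 126), -15) = Add(Rational(1575, 2), -15) = Rational(1545, 2)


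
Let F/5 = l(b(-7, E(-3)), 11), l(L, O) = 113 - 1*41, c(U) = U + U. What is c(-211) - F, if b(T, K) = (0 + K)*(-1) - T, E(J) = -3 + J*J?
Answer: -782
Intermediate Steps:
E(J) = -3 + J²
b(T, K) = -K - T (b(T, K) = K*(-1) - T = -K - T)
c(U) = 2*U
l(L, O) = 72 (l(L, O) = 113 - 41 = 72)
F = 360 (F = 5*72 = 360)
c(-211) - F = 2*(-211) - 1*360 = -422 - 360 = -782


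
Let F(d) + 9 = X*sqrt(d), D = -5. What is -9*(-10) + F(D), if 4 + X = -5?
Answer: 81 - 9*I*sqrt(5) ≈ 81.0 - 20.125*I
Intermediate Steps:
X = -9 (X = -4 - 5 = -9)
F(d) = -9 - 9*sqrt(d)
-9*(-10) + F(D) = -9*(-10) + (-9 - 9*I*sqrt(5)) = 90 + (-9 - 9*I*sqrt(5)) = 81 - 9*I*sqrt(5)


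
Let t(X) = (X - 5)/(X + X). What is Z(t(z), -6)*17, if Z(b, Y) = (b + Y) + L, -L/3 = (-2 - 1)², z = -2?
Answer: -2125/4 ≈ -531.25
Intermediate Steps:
L = -27 (L = -3*(-2 - 1)² = -3*(-3)² = -3*9 = -27)
t(X) = (-5 + X)/(2*X) (t(X) = (-5 + X)/((2*X)) = (-5 + X)*(1/(2*X)) = (-5 + X)/(2*X))
Z(b, Y) = -27 + Y + b (Z(b, Y) = (b + Y) - 27 = (Y + b) - 27 = -27 + Y + b)
Z(t(z), -6)*17 = (-27 - 6 + (½)*(-5 - 2)/(-2))*17 = (-27 - 6 + (½)*(-½)*(-7))*17 = (-27 - 6 + 7/4)*17 = -125/4*17 = -2125/4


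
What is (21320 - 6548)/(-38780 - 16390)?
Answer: -2462/9195 ≈ -0.26775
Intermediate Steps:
(21320 - 6548)/(-38780 - 16390) = 14772/(-55170) = 14772*(-1/55170) = -2462/9195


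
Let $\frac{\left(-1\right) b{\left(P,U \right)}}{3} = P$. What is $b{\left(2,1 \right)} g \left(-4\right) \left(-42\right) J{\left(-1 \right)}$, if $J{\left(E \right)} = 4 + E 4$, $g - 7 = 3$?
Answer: $0$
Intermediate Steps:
$g = 10$ ($g = 7 + 3 = 10$)
$b{\left(P,U \right)} = - 3 P$
$J{\left(E \right)} = 4 + 4 E$
$b{\left(2,1 \right)} g \left(-4\right) \left(-42\right) J{\left(-1 \right)} = \left(-3\right) 2 \cdot 10 \left(-4\right) \left(-42\right) \left(4 + 4 \left(-1\right)\right) = \left(-6\right) 10 \left(-4\right) \left(-42\right) \left(4 - 4\right) = \left(-60\right) \left(-4\right) \left(-42\right) 0 = 240 \left(-42\right) 0 = \left(-10080\right) 0 = 0$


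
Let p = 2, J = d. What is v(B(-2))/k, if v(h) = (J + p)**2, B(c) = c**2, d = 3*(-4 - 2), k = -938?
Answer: -128/469 ≈ -0.27292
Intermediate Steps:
d = -18 (d = 3*(-6) = -18)
J = -18
v(h) = 256 (v(h) = (-18 + 2)**2 = (-16)**2 = 256)
v(B(-2))/k = 256/(-938) = 256*(-1/938) = -128/469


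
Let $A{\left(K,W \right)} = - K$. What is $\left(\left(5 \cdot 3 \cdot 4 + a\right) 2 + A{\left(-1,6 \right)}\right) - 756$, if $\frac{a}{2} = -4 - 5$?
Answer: $-671$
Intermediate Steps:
$a = -18$ ($a = 2 \left(-4 - 5\right) = 2 \left(-9\right) = -18$)
$\left(\left(5 \cdot 3 \cdot 4 + a\right) 2 + A{\left(-1,6 \right)}\right) - 756 = \left(\left(5 \cdot 3 \cdot 4 - 18\right) 2 - -1\right) - 756 = \left(\left(15 \cdot 4 - 18\right) 2 + 1\right) - 756 = \left(\left(60 - 18\right) 2 + 1\right) - 756 = \left(42 \cdot 2 + 1\right) - 756 = \left(84 + 1\right) - 756 = 85 - 756 = -671$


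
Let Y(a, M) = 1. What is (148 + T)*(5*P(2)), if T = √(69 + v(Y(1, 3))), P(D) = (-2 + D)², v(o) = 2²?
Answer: 0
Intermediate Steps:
v(o) = 4
T = √73 (T = √(69 + 4) = √73 ≈ 8.5440)
(148 + T)*(5*P(2)) = (148 + √73)*(5*(-2 + 2)²) = (148 + √73)*(5*0²) = (148 + √73)*(5*0) = (148 + √73)*0 = 0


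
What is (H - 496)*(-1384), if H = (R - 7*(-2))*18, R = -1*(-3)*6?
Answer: -110720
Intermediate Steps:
R = 18 (R = 3*6 = 18)
H = 576 (H = (18 - 7*(-2))*18 = (18 + 14)*18 = 32*18 = 576)
(H - 496)*(-1384) = (576 - 496)*(-1384) = 80*(-1384) = -110720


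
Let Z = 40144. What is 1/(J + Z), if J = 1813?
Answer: 1/41957 ≈ 2.3834e-5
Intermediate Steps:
1/(J + Z) = 1/(1813 + 40144) = 1/41957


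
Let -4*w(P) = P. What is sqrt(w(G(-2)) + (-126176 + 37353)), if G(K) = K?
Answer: I*sqrt(355290)/2 ≈ 298.03*I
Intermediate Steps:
w(P) = -P/4
sqrt(w(G(-2)) + (-126176 + 37353)) = sqrt(-1/4*(-2) + (-126176 + 37353)) = sqrt(1/2 - 88823) = sqrt(-177645/2) = I*sqrt(355290)/2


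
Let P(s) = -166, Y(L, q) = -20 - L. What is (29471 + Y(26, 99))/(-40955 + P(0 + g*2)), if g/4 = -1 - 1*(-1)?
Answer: -29425/41121 ≈ -0.71557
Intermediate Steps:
g = 0 (g = 4*(-1 - 1*(-1)) = 4*(-1 + 1) = 4*0 = 0)
(29471 + Y(26, 99))/(-40955 + P(0 + g*2)) = (29471 + (-20 - 1*26))/(-40955 - 166) = (29471 + (-20 - 26))/(-41121) = (29471 - 46)*(-1/41121) = 29425*(-1/41121) = -29425/41121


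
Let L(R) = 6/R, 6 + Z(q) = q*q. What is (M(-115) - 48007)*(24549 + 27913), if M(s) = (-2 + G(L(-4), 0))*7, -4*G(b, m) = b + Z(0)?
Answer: -10074356553/4 ≈ -2.5186e+9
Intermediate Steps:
Z(q) = -6 + q² (Z(q) = -6 + q*q = -6 + q²)
G(b, m) = 3/2 - b/4 (G(b, m) = -(b + (-6 + 0²))/4 = -(b + (-6 + 0))/4 = -(b - 6)/4 = -(-6 + b)/4 = 3/2 - b/4)
M(s) = -7/8 (M(s) = (-2 + (3/2 - 3/(2*(-4))))*7 = (-2 + (3/2 - 3*(-1)/(2*4)))*7 = (-2 + (3/2 - ¼*(-3/2)))*7 = (-2 + (3/2 + 3/8))*7 = (-2 + 15/8)*7 = -⅛*7 = -7/8)
(M(-115) - 48007)*(24549 + 27913) = (-7/8 - 48007)*(24549 + 27913) = -384063/8*52462 = -10074356553/4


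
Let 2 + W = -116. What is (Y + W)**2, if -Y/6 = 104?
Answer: 550564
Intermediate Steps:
Y = -624 (Y = -6*104 = -624)
W = -118 (W = -2 - 116 = -118)
(Y + W)**2 = (-624 - 118)**2 = (-742)**2 = 550564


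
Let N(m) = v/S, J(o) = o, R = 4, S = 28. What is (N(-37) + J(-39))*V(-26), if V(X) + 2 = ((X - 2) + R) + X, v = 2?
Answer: 14170/7 ≈ 2024.3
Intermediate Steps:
V(X) = 2*X (V(X) = -2 + (((X - 2) + 4) + X) = -2 + (((-2 + X) + 4) + X) = -2 + ((2 + X) + X) = -2 + (2 + 2*X) = 2*X)
N(m) = 1/14 (N(m) = 2/28 = 2*(1/28) = 1/14)
(N(-37) + J(-39))*V(-26) = (1/14 - 39)*(2*(-26)) = -545/14*(-52) = 14170/7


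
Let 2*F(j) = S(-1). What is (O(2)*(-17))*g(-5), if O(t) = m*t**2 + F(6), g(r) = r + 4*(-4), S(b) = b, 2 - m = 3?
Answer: -3213/2 ≈ -1606.5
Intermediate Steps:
m = -1 (m = 2 - 1*3 = 2 - 3 = -1)
F(j) = -1/2 (F(j) = (1/2)*(-1) = -1/2)
g(r) = -16 + r (g(r) = r - 16 = -16 + r)
O(t) = -1/2 - t**2 (O(t) = -t**2 - 1/2 = -1/2 - t**2)
(O(2)*(-17))*g(-5) = ((-1/2 - 1*2**2)*(-17))*(-16 - 5) = ((-1/2 - 1*4)*(-17))*(-21) = ((-1/2 - 4)*(-17))*(-21) = -9/2*(-17)*(-21) = (153/2)*(-21) = -3213/2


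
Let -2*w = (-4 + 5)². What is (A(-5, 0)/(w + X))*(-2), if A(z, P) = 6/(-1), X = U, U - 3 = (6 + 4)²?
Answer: 24/205 ≈ 0.11707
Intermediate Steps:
U = 103 (U = 3 + (6 + 4)² = 3 + 10² = 3 + 100 = 103)
w = -½ (w = -(-4 + 5)²/2 = -½*1² = -½*1 = -½ ≈ -0.50000)
X = 103
A(z, P) = -6 (A(z, P) = 6*(-1) = -6)
(A(-5, 0)/(w + X))*(-2) = (-6/(-½ + 103))*(-2) = (-6/(205/2))*(-2) = ((2/205)*(-6))*(-2) = -12/205*(-2) = 24/205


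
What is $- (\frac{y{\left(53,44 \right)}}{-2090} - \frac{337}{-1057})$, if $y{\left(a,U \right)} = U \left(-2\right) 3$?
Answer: $- \frac{44699}{100415} \approx -0.44514$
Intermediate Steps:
$y{\left(a,U \right)} = - 6 U$ ($y{\left(a,U \right)} = - 2 U 3 = - 6 U$)
$- (\frac{y{\left(53,44 \right)}}{-2090} - \frac{337}{-1057}) = - (\frac{\left(-6\right) 44}{-2090} - \frac{337}{-1057}) = - (\left(-264\right) \left(- \frac{1}{2090}\right) - - \frac{337}{1057}) = - (\frac{12}{95} + \frac{337}{1057}) = \left(-1\right) \frac{44699}{100415} = - \frac{44699}{100415}$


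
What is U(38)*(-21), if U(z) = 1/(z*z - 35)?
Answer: -21/1409 ≈ -0.014904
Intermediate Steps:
U(z) = 1/(-35 + z²) (U(z) = 1/(z² - 35) = 1/(-35 + z²))
U(38)*(-21) = -21/(-35 + 38²) = -21/(-35 + 1444) = -21/1409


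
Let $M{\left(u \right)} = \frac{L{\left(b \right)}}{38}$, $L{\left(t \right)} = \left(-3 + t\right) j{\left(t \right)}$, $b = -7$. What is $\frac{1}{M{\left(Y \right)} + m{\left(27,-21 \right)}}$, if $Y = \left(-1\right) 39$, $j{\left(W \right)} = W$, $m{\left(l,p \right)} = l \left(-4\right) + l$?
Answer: $- \frac{19}{1504} \approx -0.012633$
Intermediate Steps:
$m{\left(l,p \right)} = - 3 l$ ($m{\left(l,p \right)} = - 4 l + l = - 3 l$)
$L{\left(t \right)} = t \left(-3 + t\right)$ ($L{\left(t \right)} = \left(-3 + t\right) t = t \left(-3 + t\right)$)
$Y = -39$
$M{\left(u \right)} = \frac{35}{19}$ ($M{\left(u \right)} = \frac{\left(-7\right) \left(-3 - 7\right)}{38} = \left(-7\right) \left(-10\right) \frac{1}{38} = 70 \cdot \frac{1}{38} = \frac{35}{19}$)
$\frac{1}{M{\left(Y \right)} + m{\left(27,-21 \right)}} = \frac{1}{\frac{35}{19} - 81} = \frac{1}{- \frac{1504}{19}} = - \frac{19}{1504}$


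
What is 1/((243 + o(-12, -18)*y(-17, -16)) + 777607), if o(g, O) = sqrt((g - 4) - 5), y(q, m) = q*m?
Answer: 388925/302526088082 - 68*I*sqrt(21)/151263044041 ≈ 1.2856e-6 - 2.0601e-9*I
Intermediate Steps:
y(q, m) = m*q
o(g, O) = sqrt(-9 + g) (o(g, O) = sqrt((-4 + g) - 5) = sqrt(-9 + g))
1/((243 + o(-12, -18)*y(-17, -16)) + 777607) = 1/((243 + sqrt(-9 - 12)*(-16*(-17))) + 777607) = 1/((243 + sqrt(-21)*272) + 777607) = 1/((243 + (I*sqrt(21))*272) + 777607) = 1/((243 + 272*I*sqrt(21)) + 777607) = 1/(777850 + 272*I*sqrt(21))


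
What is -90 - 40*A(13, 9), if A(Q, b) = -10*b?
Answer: 3510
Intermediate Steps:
-90 - 40*A(13, 9) = -90 - (-400)*9 = -90 - 40*(-90) = -90 + 3600 = 3510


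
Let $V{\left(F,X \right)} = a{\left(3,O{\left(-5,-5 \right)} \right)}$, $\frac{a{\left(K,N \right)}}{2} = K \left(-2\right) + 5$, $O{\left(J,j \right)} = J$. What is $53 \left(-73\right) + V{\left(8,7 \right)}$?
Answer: $-3871$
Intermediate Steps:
$a{\left(K,N \right)} = 10 - 4 K$ ($a{\left(K,N \right)} = 2 \left(K \left(-2\right) + 5\right) = 2 \left(- 2 K + 5\right) = 2 \left(5 - 2 K\right) = 10 - 4 K$)
$V{\left(F,X \right)} = -2$ ($V{\left(F,X \right)} = 10 - 12 = -2$)
$53 \left(-73\right) + V{\left(8,7 \right)} = 53 \left(-73\right) - 2 = -3869 - 2 = -3871$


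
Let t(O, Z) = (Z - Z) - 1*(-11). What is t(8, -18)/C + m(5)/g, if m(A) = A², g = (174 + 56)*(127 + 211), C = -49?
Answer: -170783/761852 ≈ -0.22417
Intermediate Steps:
t(O, Z) = 11 (t(O, Z) = 0 + 11 = 11)
g = 77740 (g = 230*338 = 77740)
t(8, -18)/C + m(5)/g = 11/(-49) + 5²/77740 = 11*(-1/49) + 25*(1/77740) = -11/49 + 5/15548 = -170783/761852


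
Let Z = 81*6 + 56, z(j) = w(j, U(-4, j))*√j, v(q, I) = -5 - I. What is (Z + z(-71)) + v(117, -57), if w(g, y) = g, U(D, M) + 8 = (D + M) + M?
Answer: 594 - 71*I*√71 ≈ 594.0 - 598.26*I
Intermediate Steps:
U(D, M) = -8 + D + 2*M (U(D, M) = -8 + ((D + M) + M) = -8 + (D + 2*M) = -8 + D + 2*M)
z(j) = j^(3/2) (z(j) = j*√j = j^(3/2))
Z = 542 (Z = 486 + 56 = 542)
(Z + z(-71)) + v(117, -57) = (542 + (-71)^(3/2)) + (-5 - 1*(-57)) = (542 - 71*I*√71) + (-5 + 57) = (542 - 71*I*√71) + 52 = 594 - 71*I*√71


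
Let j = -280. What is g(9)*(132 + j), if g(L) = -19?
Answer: 2812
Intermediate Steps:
g(9)*(132 + j) = -19*(132 - 280) = -19*(-148) = 2812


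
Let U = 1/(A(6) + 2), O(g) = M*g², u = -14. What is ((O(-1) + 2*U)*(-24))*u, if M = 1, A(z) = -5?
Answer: 112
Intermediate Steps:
O(g) = g² (O(g) = 1*g² = g²)
U = -⅓ (U = 1/(-5 + 2) = 1/(-3) = -⅓ ≈ -0.33333)
((O(-1) + 2*U)*(-24))*u = (((-1)² + 2*(-⅓))*(-24))*(-14) = ((1 - ⅔)*(-24))*(-14) = ((⅓)*(-24))*(-14) = -8*(-14) = 112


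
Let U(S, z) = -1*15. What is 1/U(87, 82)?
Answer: -1/15 ≈ -0.066667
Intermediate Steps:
U(S, z) = -15
1/U(87, 82) = 1/(-15) = -1/15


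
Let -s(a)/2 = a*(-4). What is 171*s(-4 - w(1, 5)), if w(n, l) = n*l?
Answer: -12312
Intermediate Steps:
w(n, l) = l*n
s(a) = 8*a (s(a) = -2*a*(-4) = -(-8)*a = 8*a)
171*s(-4 - w(1, 5)) = 171*(8*(-4 - 5)) = 171*(8*(-9)) = 171*(-72) = -12312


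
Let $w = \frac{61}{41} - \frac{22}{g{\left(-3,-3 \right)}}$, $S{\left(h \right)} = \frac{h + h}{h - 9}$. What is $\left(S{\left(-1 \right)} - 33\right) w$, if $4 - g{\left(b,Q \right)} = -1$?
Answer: $\frac{2388}{25} \approx 95.52$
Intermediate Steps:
$g{\left(b,Q \right)} = 5$ ($g{\left(b,Q \right)} = 4 - -1 = 4 + 1 = 5$)
$S{\left(h \right)} = \frac{2 h}{-9 + h}$
$w = - \frac{597}{205}$ ($w = \frac{61}{41} - \frac{22}{5} = - \frac{597}{205} \approx -2.9122$)
$\left(S{\left(-1 \right)} - 33\right) w = \left(2 \left(-1\right) \frac{1}{-9 - 1} - 33\right) \left(- \frac{597}{205}\right) = \left(2 \left(-1\right) \frac{1}{-10} - 33\right) \left(- \frac{597}{205}\right) = \left(2 \left(-1\right) \left(- \frac{1}{10}\right) - 33\right) \left(- \frac{597}{205}\right) = \left(\frac{1}{5} - 33\right) \left(- \frac{597}{205}\right) = \left(- \frac{164}{5}\right) \left(- \frac{597}{205}\right) = \frac{2388}{25}$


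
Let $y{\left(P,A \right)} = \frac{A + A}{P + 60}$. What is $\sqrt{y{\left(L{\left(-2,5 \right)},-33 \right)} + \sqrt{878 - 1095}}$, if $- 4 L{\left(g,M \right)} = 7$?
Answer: $\frac{\sqrt{-61512 + 54289 i \sqrt{217}}}{233} \approx 2.6116 + 2.8202 i$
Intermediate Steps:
$L{\left(g,M \right)} = - \frac{7}{4}$ ($L{\left(g,M \right)} = \left(- \frac{1}{4}\right) 7 = - \frac{7}{4}$)
$y{\left(P,A \right)} = \frac{2 A}{60 + P}$
$\sqrt{y{\left(L{\left(-2,5 \right)},-33 \right)} + \sqrt{878 - 1095}} = \sqrt{2 \left(-33\right) \frac{1}{60 - \frac{7}{4}} + \sqrt{878 - 1095}} = \sqrt{2 \left(-33\right) \frac{1}{\frac{233}{4}} + \sqrt{-217}} = \sqrt{2 \left(-33\right) \frac{4}{233} + i \sqrt{217}} = \sqrt{- \frac{264}{233} + i \sqrt{217}}$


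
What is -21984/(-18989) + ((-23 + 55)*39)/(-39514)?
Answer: 422488752/375165673 ≈ 1.1261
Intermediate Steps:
-21984/(-18989) + ((-23 + 55)*39)/(-39514) = -21984*(-1/18989) + (32*39)*(-1/39514) = 21984/18989 + 1248*(-1/39514) = 21984/18989 - 624/19757 = 422488752/375165673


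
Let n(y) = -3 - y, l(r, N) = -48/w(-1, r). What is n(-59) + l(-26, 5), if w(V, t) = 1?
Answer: 8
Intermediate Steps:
l(r, N) = -48 (l(r, N) = -48/1 = -48*1 = -48)
n(-59) + l(-26, 5) = (-3 - 1*(-59)) - 48 = (-3 + 59) - 48 = 56 - 48 = 8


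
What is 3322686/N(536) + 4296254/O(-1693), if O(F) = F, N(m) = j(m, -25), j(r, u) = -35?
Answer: -5775676288/59255 ≈ -97472.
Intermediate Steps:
N(m) = -35
3322686/N(536) + 4296254/O(-1693) = 3322686/(-35) + 4296254/(-1693) = 3322686*(-1/35) + 4296254*(-1/1693) = -3322686/35 - 4296254/1693 = -5775676288/59255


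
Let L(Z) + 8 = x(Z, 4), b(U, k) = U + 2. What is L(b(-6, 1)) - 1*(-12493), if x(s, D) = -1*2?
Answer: 12483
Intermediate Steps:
x(s, D) = -2
b(U, k) = 2 + U
L(Z) = -10 (L(Z) = -8 - 2 = -10)
L(b(-6, 1)) - 1*(-12493) = -10 - 1*(-12493) = -10 + 12493 = 12483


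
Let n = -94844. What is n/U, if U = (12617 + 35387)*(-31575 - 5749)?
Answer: 23711/447925324 ≈ 5.2935e-5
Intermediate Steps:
U = -1791701296 (U = 48004*(-37324) = -1791701296)
n/U = -94844/(-1791701296) = -94844*(-1/1791701296) = 23711/447925324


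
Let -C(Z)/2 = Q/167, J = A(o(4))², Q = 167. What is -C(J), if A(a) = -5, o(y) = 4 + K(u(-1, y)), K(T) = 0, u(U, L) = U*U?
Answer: 2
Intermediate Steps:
u(U, L) = U²
o(y) = 4 (o(y) = 4 + 0 = 4)
J = 25 (J = (-5)² = 25)
C(Z) = -2 (C(Z) = -334/167 = -2*1 = -2)
-C(J) = -1*(-2) = 2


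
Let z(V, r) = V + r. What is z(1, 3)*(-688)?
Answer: -2752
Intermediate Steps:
z(1, 3)*(-688) = (1 + 3)*(-688) = 4*(-688) = -2752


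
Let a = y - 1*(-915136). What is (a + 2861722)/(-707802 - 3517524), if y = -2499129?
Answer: -1277729/4225326 ≈ -0.30240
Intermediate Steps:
a = -1583993 (a = -2499129 - 1*(-915136) = -2499129 + 915136 = -1583993)
(a + 2861722)/(-707802 - 3517524) = (-1583993 + 2861722)/(-707802 - 3517524) = 1277729/(-4225326) = 1277729*(-1/4225326) = -1277729/4225326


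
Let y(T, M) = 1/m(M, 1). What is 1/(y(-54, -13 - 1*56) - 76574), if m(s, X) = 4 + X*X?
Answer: -5/382869 ≈ -1.3059e-5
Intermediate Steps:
m(s, X) = 4 + X²
y(T, M) = ⅕ (y(T, M) = 1/(4 + 1²) = 1/(4 + 1) = 1/5 = ⅕)
1/(y(-54, -13 - 1*56) - 76574) = 1/(⅕ - 76574) = 1/(-382869/5) = -5/382869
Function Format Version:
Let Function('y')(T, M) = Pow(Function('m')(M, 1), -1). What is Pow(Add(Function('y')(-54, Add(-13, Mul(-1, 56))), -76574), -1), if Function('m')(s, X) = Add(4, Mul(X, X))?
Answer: Rational(-5, 382869) ≈ -1.3059e-5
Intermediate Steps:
Function('m')(s, X) = Add(4, Pow(X, 2))
Function('y')(T, M) = Rational(1, 5) (Function('y')(T, M) = Pow(Add(4, Pow(1, 2)), -1) = Pow(Add(4, 1), -1) = Pow(5, -1) = Rational(1, 5))
Pow(Add(Function('y')(-54, Add(-13, Mul(-1, 56))), -76574), -1) = Pow(Add(Rational(1, 5), -76574), -1) = Pow(Rational(-382869, 5), -1) = Rational(-5, 382869)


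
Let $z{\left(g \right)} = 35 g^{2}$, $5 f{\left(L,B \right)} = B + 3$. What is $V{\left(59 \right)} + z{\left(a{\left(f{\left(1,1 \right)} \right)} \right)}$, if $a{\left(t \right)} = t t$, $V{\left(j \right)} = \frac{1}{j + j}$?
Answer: $\frac{211581}{14750} \approx 14.344$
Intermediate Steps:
$f{\left(L,B \right)} = \frac{3}{5} + \frac{B}{5}$ ($f{\left(L,B \right)} = \frac{B + 3}{5} = \frac{3 + B}{5} = \frac{3}{5} + \frac{B}{5}$)
$V{\left(j \right)} = \frac{1}{2 j}$
$a{\left(t \right)} = t^{2}$
$V{\left(59 \right)} + z{\left(a{\left(f{\left(1,1 \right)} \right)} \right)} = \frac{1}{2 \cdot 59} + 35 \left(\left(\frac{3}{5} + \frac{1}{5} \cdot 1\right)^{2}\right)^{2} = \frac{1}{2} \cdot \frac{1}{59} + 35 \left(\left(\frac{3}{5} + \frac{1}{5}\right)^{2}\right)^{2} = \frac{1}{118} + 35 \left(\left(\frac{4}{5}\right)^{2}\right)^{2} = \frac{1}{118} + 35 \left(\frac{16}{25}\right)^{2} = \frac{1}{118} + 35 \cdot \frac{256}{625} = \frac{1}{118} + \frac{1792}{125} = \frac{211581}{14750}$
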